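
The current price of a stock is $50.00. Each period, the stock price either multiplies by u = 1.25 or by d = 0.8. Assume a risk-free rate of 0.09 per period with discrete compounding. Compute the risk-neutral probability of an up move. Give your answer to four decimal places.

p = 0.6444

Risk-neutral probability p = (1 + 0.09 − 0.8)/(1.25 − 0.8) = 0.2900/0.4500 = 0.6444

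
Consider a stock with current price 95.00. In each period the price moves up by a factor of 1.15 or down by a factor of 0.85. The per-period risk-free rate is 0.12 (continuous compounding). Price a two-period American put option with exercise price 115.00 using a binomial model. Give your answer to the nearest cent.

20.00

Risk-neutral probability p = (e^0.12 − 0.85)/(1.15 − 0.85) = 0.2775/0.3000 = 0.9250
Terminal stock prices: S_uu = 125.6, S_ud = 92.86, S_dd = 68.64
Terminal payoffs (K − S): max(-10.64, 0) = 0, max(22.14, 0) = 22.14, max(46.36, 0) = 46.36
Node u (S = 109.2): continuation = e^(−0.12)·[0.9250·0.0000 + 0.0750·22.1375] = 1.4728; exercise value = 5.7500 > continuation, so V_u = 5.7500 (exercise)
Node d (S = 80.75): continuation = e^(−0.12)·[0.9250·22.1375 + 0.0750·46.3625] = 21.2459; exercise value = 34.2500 > continuation, so V_d = 34.2500 (exercise)
Node 0 (S = 95): continuation = e^(−0.12)·[0.9250·5.7500 + 0.0750·34.2500] = 6.9959; exercise value = 20.0000 > continuation, so V_0 = 20.0000 (exercise)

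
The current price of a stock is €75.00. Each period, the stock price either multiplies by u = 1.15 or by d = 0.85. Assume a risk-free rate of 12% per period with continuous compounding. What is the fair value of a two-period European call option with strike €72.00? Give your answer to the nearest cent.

Risk-neutral probability p = (e^0.12 − 0.85)/(1.15 − 0.85) = 0.2775/0.3000 = 0.9250
Terminal stock prices: S_uu = 99.19, S_ud = 73.31, S_dd = 54.19
Terminal payoffs (S − K): max(27.19, 0) = 27.19, max(1.312, 0) = 1.312, max(-17.81, 0) = 0
Node u (S = 86.25): V_u = e^(−0.12)·[0.9250·27.1875 + 0.0750·1.3125] = 22.3917
Node d (S = 63.75): V_d = e^(−0.12)·[0.9250·1.3125 + 0.0750·0.0000] = 1.0768
Node 0 (S = 75): V_0 = e^(−0.12)·[0.9250·22.3917 + 0.0750·1.0768] = 18.4416

€18.44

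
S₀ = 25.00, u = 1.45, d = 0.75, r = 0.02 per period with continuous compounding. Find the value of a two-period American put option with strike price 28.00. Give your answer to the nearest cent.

Risk-neutral probability p = (e^0.02 − 0.75)/(1.45 − 0.75) = 0.2702/0.7000 = 0.3860
Terminal stock prices: S_uu = 52.56, S_ud = 27.19, S_dd = 14.06
Terminal payoffs (K − S): max(-24.56, 0) = 0, max(0.8125, 0) = 0.8125, max(13.94, 0) = 13.94
Node u (S = 36.25): continuation = e^(−0.02)·[0.3860·0.0000 + 0.6140·0.8125] = 0.4890; exercise value = 0.0000 ≤ continuation, so V_u = 0.4890
Node d (S = 18.75): continuation = e^(−0.02)·[0.3860·0.8125 + 0.6140·13.9375] = 8.6956; exercise value = 9.2500 > continuation, so V_d = 9.2500 (exercise)
Node 0 (S = 25): continuation = e^(−0.02)·[0.3860·0.4890 + 0.6140·9.2500] = 5.7520; exercise value = 3.0000 ≤ continuation, so V_0 = 5.7520

5.75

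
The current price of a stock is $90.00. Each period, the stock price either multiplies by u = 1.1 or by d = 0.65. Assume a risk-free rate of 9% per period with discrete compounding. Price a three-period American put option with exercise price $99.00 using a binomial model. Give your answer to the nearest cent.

$9.00

Risk-neutral probability p = (1 + 0.09 − 0.65)/(1.1 − 0.65) = 0.4400/0.4500 = 0.9778
Terminal stock prices: S_uuu = 119.8, S_uud = 70.79, S_udd = 41.83, S_ddd = 24.72
Terminal payoffs (K − S): max(-20.79, 0) = 0, max(28.21, 0) = 28.21, max(57.17, 0) = 57.17, max(74.28, 0) = 74.28
Node uu (S = 108.9): continuation = 1/1.09·[0.9778·0.0000 + 0.0222·28.2150] = 0.5752; exercise value = 0.0000 ≤ continuation, so V_uu = 0.5752
Node ud (S = 64.35): continuation = 1/1.09·[0.9778·28.2150 + 0.0222·57.1725] = 26.4757; exercise value = 34.6500 > continuation, so V_ud = 34.6500 (exercise)
Node dd (S = 38.03): continuation = 1/1.09·[0.9778·57.1725 + 0.0222·74.2837] = 52.8007; exercise value = 60.9750 > continuation, so V_dd = 60.9750 (exercise)
Node u (S = 99): continuation = 1/1.09·[0.9778·0.5752 + 0.0222·34.6500] = 1.2224; exercise value = 0.0000 ≤ continuation, so V_u = 1.2224
Node d (S = 58.5): continuation = 1/1.09·[0.9778·34.6500 + 0.0222·60.9750] = 32.3257; exercise value = 40.5000 > continuation, so V_d = 40.5000 (exercise)
Node 0 (S = 90): continuation = 1/1.09·[0.9778·1.2224 + 0.0222·40.5000] = 1.9223; exercise value = 9.0000 > continuation, so V_0 = 9.0000 (exercise)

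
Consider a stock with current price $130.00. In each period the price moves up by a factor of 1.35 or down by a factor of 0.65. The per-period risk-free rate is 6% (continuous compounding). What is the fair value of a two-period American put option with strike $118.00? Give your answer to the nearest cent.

$13.83

Risk-neutral probability p = (e^0.06 − 0.65)/(1.35 − 0.65) = 0.4118/0.7000 = 0.5883
Terminal stock prices: S_uu = 236.9, S_ud = 114.1, S_dd = 54.93
Terminal payoffs (K − S): max(-118.9, 0) = 0, max(3.925, 0) = 3.925, max(63.07, 0) = 63.07
Node u (S = 175.5): continuation = e^(−0.06)·[0.5883·0.0000 + 0.4117·3.9250] = 1.5217; exercise value = 0.0000 ≤ continuation, so V_u = 1.5217
Node d (S = 84.5): continuation = e^(−0.06)·[0.5883·3.9250 + 0.4117·63.0750] = 26.6282; exercise value = 33.5000 > continuation, so V_d = 33.5000 (exercise)
Node 0 (S = 130): continuation = e^(−0.06)·[0.5883·1.5217 + 0.4117·33.5000] = 13.8307; exercise value = 0.0000 ≤ continuation, so V_0 = 13.8307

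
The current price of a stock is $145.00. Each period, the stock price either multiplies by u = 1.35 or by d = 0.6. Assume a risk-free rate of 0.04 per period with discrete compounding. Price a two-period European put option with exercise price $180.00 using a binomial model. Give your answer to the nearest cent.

$48.23

Risk-neutral probability p = (1 + 0.04 − 0.6)/(1.35 − 0.6) = 0.4400/0.7500 = 0.5867
Terminal stock prices: S_uu = 264.3, S_ud = 117.4, S_dd = 52.2
Terminal payoffs (K − S): max(-84.26, 0) = 0, max(62.55, 0) = 62.55, max(127.8, 0) = 127.8
Node u (S = 195.8): V_u = 1/1.04·[0.5867·0.0000 + 0.4133·62.5500] = 24.8596
Node d (S = 87): V_d = 1/1.04·[0.5867·62.5500 + 0.4133·127.8000] = 86.0769
Node 0 (S = 145): V_0 = 1/1.04·[0.5867·24.8596 + 0.4133·86.0769] = 48.2334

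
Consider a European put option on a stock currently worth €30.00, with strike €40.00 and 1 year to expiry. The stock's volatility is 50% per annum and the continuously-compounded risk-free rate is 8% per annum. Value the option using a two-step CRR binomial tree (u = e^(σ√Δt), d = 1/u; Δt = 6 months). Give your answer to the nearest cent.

CRR parameters: u = e^(σ√Δt) = e^(0.5·√0.5) = 1.4241, d = 1/u = 0.7022
Per-period rate: rΔt = 0.08·0.5 = 0.04, so R = e^0.04 = 1.0408
Risk-neutral probability p = (e^0.04 − 0.7022)/(1.4241 − 0.7022) = 0.3386/0.7219 = 0.4691
Terminal stock prices: S_uu = 60.84, S_ud = 30, S_dd = 14.79
Terminal payoffs (K − S): max(-20.84, 0) = 0, max(10, 0) = 10, max(25.21, 0) = 25.21
Node u (S = 42.72): V_u = e^(−0.04)·[0.4691·0.0000 + 0.5309·10.0000] = 5.1013
Node d (S = 21.07): V_d = e^(−0.04)·[0.4691·10.0000 + 0.5309·25.2079] = 17.3659
Node 0 (S = 30): V_0 = e^(−0.04)·[0.4691·5.1013 + 0.5309·17.3659] = 11.1578

€11.16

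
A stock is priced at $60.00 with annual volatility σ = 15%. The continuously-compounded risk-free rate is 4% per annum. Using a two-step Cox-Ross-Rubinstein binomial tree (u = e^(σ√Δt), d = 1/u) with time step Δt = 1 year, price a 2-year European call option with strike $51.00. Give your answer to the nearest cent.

CRR parameters: u = e^(σ√Δt) = e^(0.15·√1) = 1.1618, d = 1/u = 0.8607
Per-period rate: rΔt = 0.04·1 = 0.04, so R = e^0.04 = 1.0408
Risk-neutral probability p = (e^0.04 − 0.8607)/(1.1618 − 0.8607) = 0.1801/0.3011 = 0.5981
Terminal stock prices: S_uu = 80.99, S_ud = 60, S_dd = 44.45
Terminal payoffs (S − K): max(29.99, 0) = 29.99, max(9, 0) = 9, max(-6.551, 0) = 0
Node u (S = 69.71): V_u = e^(−0.04)·[0.5981·29.9915 + 0.4019·9.0000] = 20.7098
Node d (S = 51.64): V_d = e^(−0.04)·[0.5981·9.0000 + 0.4019·0.0000] = 5.1718
Node 0 (S = 60): V_0 = e^(−0.04)·[0.5981·20.7098 + 0.4019·5.1718] = 13.8979

$13.90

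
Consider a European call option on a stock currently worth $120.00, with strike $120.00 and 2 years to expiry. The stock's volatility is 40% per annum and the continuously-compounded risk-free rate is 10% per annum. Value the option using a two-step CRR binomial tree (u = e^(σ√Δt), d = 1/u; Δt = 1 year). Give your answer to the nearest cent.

$33.74

CRR parameters: u = e^(σ√Δt) = e^(0.4·√1) = 1.4918, d = 1/u = 0.6703
Per-period rate: rΔt = 0.1·1 = 0.1, so R = e^0.1 = 1.1052
Risk-neutral probability p = (e^0.1 − 0.6703)/(1.4918 − 0.6703) = 0.4349/0.8215 = 0.5293
Terminal stock prices: S_uu = 267.1, S_ud = 120, S_dd = 53.92
Terminal payoffs (S − K): max(147.1, 0) = 147.1, max(0, 0) = 0, max(-66.08, 0) = 0
Node u (S = 179): V_u = e^(−0.1)·[0.5293·147.0649 + 0.4707·0.0000] = 70.4385
Node d (S = 80.44): V_d = e^(−0.1)·[0.5293·0.0000 + 0.4707·0.0000] = 0.0000
Node 0 (S = 120): V_0 = e^(−0.1)·[0.5293·70.4385 + 0.4707·0.0000] = 33.7373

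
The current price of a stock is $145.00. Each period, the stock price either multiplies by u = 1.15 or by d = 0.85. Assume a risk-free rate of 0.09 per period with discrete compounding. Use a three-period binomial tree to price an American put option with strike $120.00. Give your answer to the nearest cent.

Risk-neutral probability p = (1 + 0.09 − 0.85)/(1.15 − 0.85) = 0.2400/0.3000 = 0.8000
Terminal stock prices: S_uuu = 220.5, S_uud = 163, S_udd = 120.5, S_ddd = 89.05
Terminal payoffs (K − S): max(-100.5, 0) = 0, max(-43, 0) = 0, max(-0.4769, 0) = 0, max(30.95, 0) = 30.95
Node uu (S = 191.8): continuation = 1/1.09·[0.8000·0.0000 + 0.2000·0.0000] = 0.0000; exercise value = 0.0000 ≤ continuation, so V_uu = 0.0000
Node ud (S = 141.7): continuation = 1/1.09·[0.8000·0.0000 + 0.2000·0.0000] = 0.0000; exercise value = 0.0000 ≤ continuation, so V_ud = 0.0000
Node dd (S = 104.8): continuation = 1/1.09·[0.8000·0.0000 + 0.2000·30.9519] = 5.6792; exercise value = 15.2375 > continuation, so V_dd = 15.2375 (exercise)
Node u (S = 166.8): continuation = 1/1.09·[0.8000·0.0000 + 0.2000·0.0000] = 0.0000; exercise value = 0.0000 ≤ continuation, so V_u = 0.0000
Node d (S = 123.2): continuation = 1/1.09·[0.8000·0.0000 + 0.2000·15.2375] = 2.7959; exercise value = 0.0000 ≤ continuation, so V_d = 2.7959
Node 0 (S = 145): continuation = 1/1.09·[0.8000·0.0000 + 0.2000·2.7959] = 0.5130; exercise value = 0.0000 ≤ continuation, so V_0 = 0.5130

$0.51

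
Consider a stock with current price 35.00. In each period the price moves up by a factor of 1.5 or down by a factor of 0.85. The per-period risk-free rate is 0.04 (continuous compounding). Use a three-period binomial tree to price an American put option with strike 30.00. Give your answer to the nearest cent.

Risk-neutral probability p = (e^0.04 − 0.85)/(1.5 − 0.85) = 0.1908/0.6500 = 0.2936
Terminal stock prices: S_uuu = 118.1, S_uud = 66.94, S_udd = 37.93, S_ddd = 21.49
Terminal payoffs (K − S): max(-88.12, 0) = 0, max(-36.94, 0) = 0, max(-7.931, 0) = 0, max(8.506, 0) = 8.506
Node uu (S = 78.75): continuation = e^(−0.04)·[0.2936·0.0000 + 0.7064·0.0000] = 0.0000; exercise value = 0.0000 ≤ continuation, so V_uu = 0.0000
Node ud (S = 44.62): continuation = e^(−0.04)·[0.2936·0.0000 + 0.7064·0.0000] = 0.0000; exercise value = 0.0000 ≤ continuation, so V_ud = 0.0000
Node dd (S = 25.29): continuation = e^(−0.04)·[0.2936·0.0000 + 0.7064·8.5056] = 5.7731; exercise value = 4.7125 ≤ continuation, so V_dd = 5.7731
Node u (S = 52.5): continuation = e^(−0.04)·[0.2936·0.0000 + 0.7064·0.0000] = 0.0000; exercise value = 0.0000 ≤ continuation, so V_u = 0.0000
Node d (S = 29.75): continuation = e^(−0.04)·[0.2936·0.0000 + 0.7064·5.7731] = 3.9185; exercise value = 0.2500 ≤ continuation, so V_d = 3.9185
Node 0 (S = 35): continuation = e^(−0.04)·[0.2936·0.0000 + 0.7064·3.9185] = 2.6597; exercise value = 0.0000 ≤ continuation, so V_0 = 2.6597

2.66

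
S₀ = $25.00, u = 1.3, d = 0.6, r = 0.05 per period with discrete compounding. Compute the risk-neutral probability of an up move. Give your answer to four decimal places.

p = 0.6429

Risk-neutral probability p = (1 + 0.05 − 0.6)/(1.3 − 0.6) = 0.4500/0.7000 = 0.6429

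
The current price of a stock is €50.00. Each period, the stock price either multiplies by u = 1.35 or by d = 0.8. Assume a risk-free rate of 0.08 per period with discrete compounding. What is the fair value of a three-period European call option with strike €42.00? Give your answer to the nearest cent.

Risk-neutral probability p = (1 + 0.08 − 0.8)/(1.35 − 0.8) = 0.2800/0.5500 = 0.5091
Terminal stock prices: S_uuu = 123, S_uud = 72.9, S_udd = 43.2, S_ddd = 25.6
Terminal payoffs (S − K): max(81.02, 0) = 81.02, max(30.9, 0) = 30.9, max(1.2, 0) = 1.2, max(-16.4, 0) = 0
Node uu (S = 91.13): V_uu = 1/1.08·[0.5091·81.0188 + 0.4909·30.9000] = 52.2361
Node ud (S = 54): V_ud = 1/1.08·[0.5091·30.9000 + 0.4909·1.2000] = 15.1111
Node dd (S = 32): V_dd = 1/1.08·[0.5091·1.2000 + 0.4909·0.0000] = 0.5657
Node u (S = 67.5): V_u = 1/1.08·[0.5091·52.2361 + 0.4909·15.1111] = 31.4918
Node d (S = 40): V_d = 1/1.08·[0.5091·15.1111 + 0.4909·0.5657] = 7.3802
Node 0 (S = 50): V_0 = 1/1.08·[0.5091·31.4918 + 0.4909·7.3802] = 18.1992

€18.20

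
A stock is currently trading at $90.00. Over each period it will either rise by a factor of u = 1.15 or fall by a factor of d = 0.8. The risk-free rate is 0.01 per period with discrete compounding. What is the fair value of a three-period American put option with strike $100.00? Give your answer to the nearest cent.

$15.80

Risk-neutral probability p = (1 + 0.01 − 0.8)/(1.15 − 0.8) = 0.2100/0.3500 = 0.6000
Terminal stock prices: S_uuu = 136.9, S_uud = 95.22, S_udd = 66.24, S_ddd = 46.08
Terminal payoffs (K − S): max(-36.88, 0) = 0, max(4.78, 0) = 4.78, max(33.76, 0) = 33.76, max(53.92, 0) = 53.92
Node uu (S = 119): continuation = 1/1.01·[0.6000·0.0000 + 0.4000·4.7800] = 1.8931; exercise value = 0.0000 ≤ continuation, so V_uu = 1.8931
Node ud (S = 82.8): continuation = 1/1.01·[0.6000·4.7800 + 0.4000·33.7600] = 16.2099; exercise value = 17.2000 > continuation, so V_ud = 17.2000 (exercise)
Node dd (S = 57.6): continuation = 1/1.01·[0.6000·33.7600 + 0.4000·53.9200] = 41.4099; exercise value = 42.4000 > continuation, so V_dd = 42.4000 (exercise)
Node u (S = 103.5): continuation = 1/1.01·[0.6000·1.8931 + 0.4000·17.2000] = 7.9365; exercise value = 0.0000 ≤ continuation, so V_u = 7.9365
Node d (S = 72): continuation = 1/1.01·[0.6000·17.2000 + 0.4000·42.4000] = 27.0099; exercise value = 28.0000 > continuation, so V_d = 28.0000 (exercise)
Node 0 (S = 90): continuation = 1/1.01·[0.6000·7.9365 + 0.4000·28.0000] = 15.8038; exercise value = 10.0000 ≤ continuation, so V_0 = 15.8038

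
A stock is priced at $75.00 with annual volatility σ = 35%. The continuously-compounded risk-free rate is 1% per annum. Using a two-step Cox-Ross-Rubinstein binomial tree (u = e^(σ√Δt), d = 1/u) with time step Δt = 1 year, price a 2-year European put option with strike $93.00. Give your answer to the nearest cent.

CRR parameters: u = e^(σ√Δt) = e^(0.35·√1) = 1.4191, d = 1/u = 0.7047
Per-period rate: rΔt = 0.01·1 = 0.01, so R = e^0.01 = 1.0101
Risk-neutral probability p = (e^0.01 − 0.7047)/(1.4191 − 0.7047) = 0.3054/0.7144 = 0.4275
Terminal stock prices: S_uu = 151, S_ud = 75, S_dd = 37.24
Terminal payoffs (K − S): max(-58.03, 0) = 0, max(18, 0) = 18, max(55.76, 0) = 55.76
Node u (S = 106.4): V_u = e^(−0.01)·[0.4275·0.0000 + 0.5725·18.0000] = 10.2033
Node d (S = 52.85): V_d = e^(−0.01)·[0.4275·18.0000 + 0.5725·55.7561] = 39.2230
Node 0 (S = 75): V_0 = e^(−0.01)·[0.4275·10.2033 + 0.5725·39.2230] = 26.5517

$26.55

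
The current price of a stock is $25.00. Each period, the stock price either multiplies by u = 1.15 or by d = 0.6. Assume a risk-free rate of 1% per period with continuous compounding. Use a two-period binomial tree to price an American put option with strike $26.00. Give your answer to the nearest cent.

$4.40

Risk-neutral probability p = (e^0.01 − 0.6)/(1.15 − 0.6) = 0.4101/0.5500 = 0.7455
Terminal stock prices: S_uu = 33.06, S_ud = 17.25, S_dd = 9
Terminal payoffs (K − S): max(-7.062, 0) = 0, max(8.75, 0) = 8.75, max(17, 0) = 17
Node u (S = 28.75): continuation = e^(−0.01)·[0.7455·0.0000 + 0.2545·8.7500] = 2.2043; exercise value = 0.0000 ≤ continuation, so V_u = 2.2043
Node d (S = 15): continuation = e^(−0.01)·[0.7455·8.7500 + 0.2545·17.0000] = 10.7413; exercise value = 11.0000 > continuation, so V_d = 11.0000 (exercise)
Node 0 (S = 25): continuation = e^(−0.01)·[0.7455·2.2043 + 0.2545·11.0000] = 4.3982; exercise value = 1.0000 ≤ continuation, so V_0 = 4.3982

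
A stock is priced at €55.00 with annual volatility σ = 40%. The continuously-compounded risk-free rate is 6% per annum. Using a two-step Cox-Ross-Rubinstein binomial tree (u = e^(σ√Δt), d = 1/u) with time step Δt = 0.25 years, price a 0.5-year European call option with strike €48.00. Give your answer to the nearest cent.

€11.25

CRR parameters: u = e^(σ√Δt) = e^(0.4·√0.25) = 1.2214, d = 1/u = 0.8187
Per-period rate: rΔt = 0.06·0.25 = 0.015, so R = e^0.015 = 1.0151
Risk-neutral probability p = (e^0.015 − 0.8187)/(1.2214 − 0.8187) = 0.1964/0.4027 = 0.4877
Terminal stock prices: S_uu = 82.05, S_ud = 55, S_dd = 36.87
Terminal payoffs (S − K): max(34.05, 0) = 34.05, max(7, 0) = 7, max(-11.13, 0) = 0
Node u (S = 67.18): V_u = e^(−0.015)·[0.4877·34.0504 + 0.5123·7.0000] = 19.8918
Node d (S = 45.03): V_d = e^(−0.015)·[0.4877·7.0000 + 0.5123·0.0000] = 3.3631
Node 0 (S = 55): V_0 = e^(−0.015)·[0.4877·19.8918 + 0.5123·3.3631] = 11.2540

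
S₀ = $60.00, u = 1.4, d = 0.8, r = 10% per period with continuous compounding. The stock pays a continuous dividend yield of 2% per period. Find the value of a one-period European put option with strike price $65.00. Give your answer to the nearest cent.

$8.12

Per-period risk-free factor R = e^0.1 = 1.1052; dividend-adjusted growth = e^(0.1−0.02) = 1.0833.
Risk-neutral probability p = (1.0833 − 0.8)/(1.4 − 0.8) = 0.2833/0.6000 = 0.4721
Terminal stock prices: S_u = 84, S_d = 48
Terminal payoffs (K − S): max(-19, 0) = 0, max(17, 0) = 17
Node 0 (S = 60): V_0 = e^(−0.1)·[0.4721·0.0000 + 0.5279·17.0000] = 8.1196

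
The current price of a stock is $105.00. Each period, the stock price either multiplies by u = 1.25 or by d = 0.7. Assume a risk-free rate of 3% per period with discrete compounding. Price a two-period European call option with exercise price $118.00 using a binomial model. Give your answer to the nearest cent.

$15.63

Risk-neutral probability p = (1 + 0.03 − 0.7)/(1.25 − 0.7) = 0.3300/0.5500 = 0.6000
Terminal stock prices: S_uu = 164.1, S_ud = 91.88, S_dd = 51.45
Terminal payoffs (S − K): max(46.06, 0) = 46.06, max(-26.12, 0) = 0, max(-66.55, 0) = 0
Node u (S = 131.2): V_u = 1/1.03·[0.6000·46.0625 + 0.4000·0.0000] = 26.8325
Node d (S = 73.5): V_d = 1/1.03·[0.6000·0.0000 + 0.4000·0.0000] = 0.0000
Node 0 (S = 105): V_0 = 1/1.03·[0.6000·26.8325 + 0.4000·0.0000] = 15.6306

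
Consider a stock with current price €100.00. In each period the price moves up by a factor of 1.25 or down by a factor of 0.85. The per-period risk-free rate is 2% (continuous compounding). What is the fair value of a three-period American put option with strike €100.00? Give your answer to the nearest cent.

Risk-neutral probability p = (e^0.02 − 0.85)/(1.25 − 0.85) = 0.1702/0.4000 = 0.4255
Terminal stock prices: S_uuu = 195.3, S_uud = 132.8, S_udd = 90.31, S_ddd = 61.41
Terminal payoffs (K − S): max(-95.31, 0) = 0, max(-32.81, 0) = 0, max(9.688, 0) = 9.688, max(38.59, 0) = 38.59
Node uu (S = 156.2): continuation = e^(−0.02)·[0.4255·0.0000 + 0.5745·0.0000] = 0.0000; exercise value = 0.0000 ≤ continuation, so V_uu = 0.0000
Node ud (S = 106.2): continuation = e^(−0.02)·[0.4255·0.0000 + 0.5745·9.6875] = 5.4552; exercise value = 0.0000 ≤ continuation, so V_ud = 5.4552
Node dd (S = 72.25): continuation = e^(−0.02)·[0.4255·9.6875 + 0.5745·38.5875] = 25.7699; exercise value = 27.7500 > continuation, so V_dd = 27.7500 (exercise)
Node u (S = 125): continuation = e^(−0.02)·[0.4255·0.0000 + 0.5745·5.4552] = 3.0720; exercise value = 0.0000 ≤ continuation, so V_u = 3.0720
Node d (S = 85): continuation = e^(−0.02)·[0.4255·5.4552 + 0.5745·27.7500] = 17.9019; exercise value = 15.0000 ≤ continuation, so V_d = 17.9019
Node 0 (S = 100): continuation = e^(−0.02)·[0.4255·3.0720 + 0.5745·17.9019] = 11.3622; exercise value = 0.0000 ≤ continuation, so V_0 = 11.3622

€11.36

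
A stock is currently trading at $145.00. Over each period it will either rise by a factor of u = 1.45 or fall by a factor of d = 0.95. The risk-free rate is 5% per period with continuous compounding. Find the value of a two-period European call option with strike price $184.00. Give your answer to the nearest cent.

Risk-neutral probability p = (e^0.05 − 0.95)/(1.45 − 0.95) = 0.1013/0.5000 = 0.2025
Terminal stock prices: S_uu = 304.9, S_ud = 199.7, S_dd = 130.9
Terminal payoffs (S − K): max(120.9, 0) = 120.9, max(15.74, 0) = 15.74, max(-53.14, 0) = 0
Node u (S = 210.2): V_u = e^(−0.05)·[0.2025·120.8625 + 0.7975·15.7375] = 35.2238
Node d (S = 137.8): V_d = e^(−0.05)·[0.2025·15.7375 + 0.7975·0.0000] = 3.0321
Node 0 (S = 145): V_0 = e^(−0.05)·[0.2025·35.2238 + 0.7975·3.0321] = 9.0864

$9.09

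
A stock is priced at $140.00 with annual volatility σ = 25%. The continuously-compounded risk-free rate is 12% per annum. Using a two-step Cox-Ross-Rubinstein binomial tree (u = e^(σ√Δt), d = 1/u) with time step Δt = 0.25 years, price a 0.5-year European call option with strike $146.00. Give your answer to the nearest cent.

$11.08

CRR parameters: u = e^(σ√Δt) = e^(0.25·√0.25) = 1.1331, d = 1/u = 0.8825
Per-period rate: rΔt = 0.12·0.25 = 0.03, so R = e^0.03 = 1.0305
Risk-neutral probability p = (e^0.03 − 0.8825)/(1.1331 − 0.8825) = 0.1480/0.2507 = 0.5903
Terminal stock prices: S_uu = 179.8, S_ud = 140, S_dd = 109
Terminal payoffs (S − K): max(33.76, 0) = 33.76, max(-6, 0) = 0, max(-36.97, 0) = 0
Node u (S = 158.6): V_u = e^(−0.03)·[0.5903·33.7636 + 0.4097·0.0000] = 19.3413
Node d (S = 123.5): V_d = e^(−0.03)·[0.5903·0.0000 + 0.4097·0.0000] = 0.0000
Node 0 (S = 140): V_0 = e^(−0.03)·[0.5903·19.3413 + 0.4097·0.0000] = 11.0796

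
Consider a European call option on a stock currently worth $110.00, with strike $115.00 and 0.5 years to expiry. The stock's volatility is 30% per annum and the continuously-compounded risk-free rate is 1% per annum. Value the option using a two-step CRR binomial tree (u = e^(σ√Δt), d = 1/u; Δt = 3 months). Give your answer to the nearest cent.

CRR parameters: u = e^(σ√Δt) = e^(0.3·√0.25) = 1.1618, d = 1/u = 0.8607
Per-period rate: rΔt = 0.01·0.25 = 0.0025, so R = e^0.0025 = 1.0025
Risk-neutral probability p = (e^0.0025 − 0.8607)/(1.1618 − 0.8607) = 0.1418/0.3011 = 0.4709
Terminal stock prices: S_uu = 148.5, S_ud = 110, S_dd = 81.49
Terminal payoffs (S − K): max(33.48, 0) = 33.48, max(-5, 0) = 0, max(-33.51, 0) = 0
Node u (S = 127.8): V_u = e^(−0.0025)·[0.4709·33.4845 + 0.5291·0.0000] = 15.7279
Node d (S = 94.68): V_d = e^(−0.0025)·[0.4709·0.0000 + 0.5291·0.0000] = 0.0000
Node 0 (S = 110): V_0 = e^(−0.0025)·[0.4709·15.7279 + 0.5291·0.0000] = 7.3875

$7.39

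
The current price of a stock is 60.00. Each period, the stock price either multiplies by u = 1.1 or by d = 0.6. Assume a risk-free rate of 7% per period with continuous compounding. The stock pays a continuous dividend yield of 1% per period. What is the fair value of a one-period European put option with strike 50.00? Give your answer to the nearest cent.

Per-period risk-free factor R = e^0.07 = 1.0725; dividend-adjusted growth = e^(0.07−0.01) = 1.0618.
Risk-neutral probability p = (1.0618 − 0.6)/(1.1 − 0.6) = 0.4618/0.5000 = 0.9237
Terminal stock prices: S_u = 66, S_d = 36
Terminal payoffs (K − S): max(-16, 0) = 0, max(14, 0) = 14
Node 0 (S = 60): V_0 = e^(−0.07)·[0.9237·0.0000 + 0.0763·14.0000] = 0.9963

1.00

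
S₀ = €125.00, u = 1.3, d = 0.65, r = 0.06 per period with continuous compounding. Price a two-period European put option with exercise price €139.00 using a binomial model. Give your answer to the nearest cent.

€24.01

Risk-neutral probability p = (e^0.06 − 0.65)/(1.3 − 0.65) = 0.4118/0.6500 = 0.6336
Terminal stock prices: S_uu = 211.3, S_ud = 105.6, S_dd = 52.81
Terminal payoffs (K − S): max(-72.25, 0) = 0, max(33.38, 0) = 33.38, max(86.19, 0) = 86.19
Node u (S = 162.5): V_u = e^(−0.06)·[0.6336·0.0000 + 0.3664·33.3750] = 11.5166
Node d (S = 81.25): V_d = e^(−0.06)·[0.6336·33.3750 + 0.3664·86.1875] = 49.6553
Node 0 (S = 125): V_0 = e^(−0.06)·[0.6336·11.5166 + 0.3664·49.6553] = 24.0064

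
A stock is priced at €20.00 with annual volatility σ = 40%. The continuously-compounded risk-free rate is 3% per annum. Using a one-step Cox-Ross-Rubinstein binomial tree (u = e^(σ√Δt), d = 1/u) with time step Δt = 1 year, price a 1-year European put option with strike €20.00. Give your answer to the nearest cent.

CRR parameters: u = e^(σ√Δt) = e^(0.4·√1) = 1.4918, d = 1/u = 0.6703
Per-period rate: rΔt = 0.03·1 = 0.03, so R = e^0.03 = 1.0305
Risk-neutral probability p = (e^0.03 − 0.6703)/(1.4918 − 0.6703) = 0.3601/0.8215 = 0.4384
Terminal stock prices: S_u = 29.84, S_d = 13.41
Terminal payoffs (K − S): max(-9.836, 0) = 0, max(6.594, 0) = 6.594
Node 0 (S = 20): V_0 = e^(−0.03)·[0.4384·0.0000 + 0.5616·6.5936] = 3.5936

€3.59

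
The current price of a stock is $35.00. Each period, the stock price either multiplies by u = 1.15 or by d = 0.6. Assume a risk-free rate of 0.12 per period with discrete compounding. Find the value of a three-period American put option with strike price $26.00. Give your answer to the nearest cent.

Risk-neutral probability p = (1 + 0.12 − 0.6)/(1.15 − 0.6) = 0.5200/0.5500 = 0.9455
Terminal stock prices: S_uuu = 53.23, S_uud = 27.77, S_udd = 14.49, S_ddd = 7.56
Terminal payoffs (K − S): max(-27.23, 0) = 0, max(-1.772, 0) = 0, max(11.51, 0) = 11.51, max(18.44, 0) = 18.44
Node uu (S = 46.29): continuation = 1/1.12·[0.9455·0.0000 + 0.0545·0.0000] = 0.0000; exercise value = 0.0000 ≤ continuation, so V_uu = 0.0000
Node ud (S = 24.15): continuation = 1/1.12·[0.9455·0.0000 + 0.0545·11.5100] = 0.5606; exercise value = 1.8500 > continuation, so V_ud = 1.8500 (exercise)
Node dd (S = 12.6): continuation = 1/1.12·[0.9455·11.5100 + 0.0545·18.4400] = 10.6143; exercise value = 13.4000 > continuation, so V_dd = 13.4000 (exercise)
Node u (S = 40.25): continuation = 1/1.12·[0.9455·0.0000 + 0.0545·1.8500] = 0.0901; exercise value = 0.0000 ≤ continuation, so V_u = 0.0901
Node d (S = 21): continuation = 1/1.12·[0.9455·1.8500 + 0.0545·13.4000] = 2.2143; exercise value = 5.0000 > continuation, so V_d = 5.0000 (exercise)
Node 0 (S = 35): continuation = 1/1.12·[0.9455·0.0901 + 0.0545·5.0000] = 0.3196; exercise value = 0.0000 ≤ continuation, so V_0 = 0.3196

$0.32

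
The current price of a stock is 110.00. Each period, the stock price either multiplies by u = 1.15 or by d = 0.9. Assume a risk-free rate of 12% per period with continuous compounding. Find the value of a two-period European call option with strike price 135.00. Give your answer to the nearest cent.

Risk-neutral probability p = (e^0.12 − 0.9)/(1.15 − 0.9) = 0.2275/0.2500 = 0.9100
Terminal stock prices: S_uu = 145.5, S_ud = 113.8, S_dd = 89.1
Terminal payoffs (S − K): max(10.47, 0) = 10.47, max(-21.15, 0) = 0, max(-45.9, 0) = 0
Node u (S = 126.5): V_u = e^(−0.12)·[0.9100·10.4750 + 0.0900·0.0000] = 8.4542
Node d (S = 99): V_d = e^(−0.12)·[0.9100·0.0000 + 0.0900·0.0000] = 0.0000
Node 0 (S = 110): V_0 = e^(−0.12)·[0.9100·8.4542 + 0.0900·0.0000] = 6.8233

6.82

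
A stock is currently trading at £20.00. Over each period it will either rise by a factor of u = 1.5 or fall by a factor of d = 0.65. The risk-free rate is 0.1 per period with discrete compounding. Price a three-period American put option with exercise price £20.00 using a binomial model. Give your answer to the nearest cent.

Risk-neutral probability p = (1 + 0.1 − 0.65)/(1.5 − 0.65) = 0.4500/0.8500 = 0.5294
Terminal stock prices: S_uuu = 67.5, S_uud = 29.25, S_udd = 12.68, S_ddd = 5.492
Terminal payoffs (K − S): max(-47.5, 0) = 0, max(-9.25, 0) = 0, max(7.325, 0) = 7.325, max(14.51, 0) = 14.51
Node uu (S = 45): continuation = 1/1.1·[0.5294·0.0000 + 0.4706·0.0000] = 0.0000; exercise value = 0.0000 ≤ continuation, so V_uu = 0.0000
Node ud (S = 19.5): continuation = 1/1.1·[0.5294·0.0000 + 0.4706·7.3250] = 3.1337; exercise value = 0.5000 ≤ continuation, so V_ud = 3.1337
Node dd (S = 8.45): continuation = 1/1.1·[0.5294·7.3250 + 0.4706·14.5075] = 9.7318; exercise value = 11.5500 > continuation, so V_dd = 11.5500 (exercise)
Node u (S = 30): continuation = 1/1.1·[0.5294·0.0000 + 0.4706·3.1337] = 1.3406; exercise value = 0.0000 ≤ continuation, so V_u = 1.3406
Node d (S = 13): continuation = 1/1.1·[0.5294·3.1337 + 0.4706·11.5500] = 6.4494; exercise value = 7.0000 > continuation, so V_d = 7.0000 (exercise)
Node 0 (S = 20): continuation = 1/1.1·[0.5294·1.3406 + 0.4706·7.0000] = 3.6399; exercise value = 0.0000 ≤ continuation, so V_0 = 3.6399

£3.64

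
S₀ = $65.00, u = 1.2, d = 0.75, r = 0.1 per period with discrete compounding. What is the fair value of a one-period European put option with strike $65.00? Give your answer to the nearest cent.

Risk-neutral probability p = (1 + 0.1 − 0.75)/(1.2 − 0.75) = 0.3500/0.4500 = 0.7778
Terminal stock prices: S_u = 78, S_d = 48.75
Terminal payoffs (K − S): max(-13, 0) = 0, max(16.25, 0) = 16.25
Node 0 (S = 65): V_0 = 1/1.1·[0.7778·0.0000 + 0.2222·16.2500] = 3.2828

$3.28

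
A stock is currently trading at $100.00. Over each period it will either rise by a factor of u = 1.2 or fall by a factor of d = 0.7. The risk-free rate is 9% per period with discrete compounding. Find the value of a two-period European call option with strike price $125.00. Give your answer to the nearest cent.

Risk-neutral probability p = (1 + 0.09 − 0.7)/(1.2 − 0.7) = 0.3900/0.5000 = 0.7800
Terminal stock prices: S_uu = 144, S_ud = 84, S_dd = 49
Terminal payoffs (S − K): max(19, 0) = 19, max(-41, 0) = 0, max(-76, 0) = 0
Node u (S = 120): V_u = 1/1.09·[0.7800·19.0000 + 0.2200·0.0000] = 13.5963
Node d (S = 70): V_d = 1/1.09·[0.7800·0.0000 + 0.2200·0.0000] = 0.0000
Node 0 (S = 100): V_0 = 1/1.09·[0.7800·13.5963 + 0.2200·0.0000] = 9.7295

$9.73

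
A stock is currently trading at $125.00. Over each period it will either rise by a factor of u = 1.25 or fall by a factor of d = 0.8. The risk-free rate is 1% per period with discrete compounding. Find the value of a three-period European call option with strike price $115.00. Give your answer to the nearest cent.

$26.69

Risk-neutral probability p = (1 + 0.01 − 0.8)/(1.25 − 0.8) = 0.2100/0.4500 = 0.4667
Terminal stock prices: S_uuu = 244.1, S_uud = 156.2, S_udd = 100, S_ddd = 64
Terminal payoffs (S − K): max(129.1, 0) = 129.1, max(41.25, 0) = 41.25, max(-15, 0) = 0, max(-51, 0) = 0
Node uu (S = 195.3): V_uu = 1/1.01·[0.4667·129.1406 + 0.5333·41.2500] = 81.4511
Node ud (S = 125): V_ud = 1/1.01·[0.4667·41.2500 + 0.5333·0.0000] = 19.0594
Node dd (S = 80): V_dd = 1/1.01·[0.4667·0.0000 + 0.5333·0.0000] = 0.0000
Node u (S = 156.2): V_u = 1/1.01·[0.4667·81.4511 + 0.5333·19.0594] = 47.6986
Node d (S = 100): V_d = 1/1.01·[0.4667·19.0594 + 0.5333·0.0000] = 8.8063
Node 0 (S = 125): V_0 = 1/1.01·[0.4667·47.6986 + 0.5333·8.8063] = 26.6891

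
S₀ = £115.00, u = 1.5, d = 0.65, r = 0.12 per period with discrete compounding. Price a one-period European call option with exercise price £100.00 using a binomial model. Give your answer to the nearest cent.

£35.79

Risk-neutral probability p = (1 + 0.12 − 0.65)/(1.5 − 0.65) = 0.4700/0.8500 = 0.5529
Terminal stock prices: S_u = 172.5, S_d = 74.75
Terminal payoffs (S − K): max(72.5, 0) = 72.5, max(-25.25, 0) = 0
Node 0 (S = 115): V_0 = 1/1.12·[0.5529·72.5000 + 0.4471·0.0000] = 35.7931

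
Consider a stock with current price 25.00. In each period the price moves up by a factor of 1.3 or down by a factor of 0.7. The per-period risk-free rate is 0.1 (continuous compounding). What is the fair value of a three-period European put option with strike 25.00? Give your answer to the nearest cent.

1.85

Risk-neutral probability p = (e^0.1 − 0.7)/(1.3 − 0.7) = 0.4052/0.6000 = 0.6753
Terminal stock prices: S_uuu = 54.93, S_uud = 29.58, S_udd = 15.92, S_ddd = 8.575
Terminal payoffs (K − S): max(-29.93, 0) = 0, max(-4.575, 0) = 0, max(9.075, 0) = 9.075, max(16.43, 0) = 16.43
Node uu (S = 42.25): V_uu = e^(−0.1)·[0.6753·0.0000 + 0.3247·0.0000] = 0.0000
Node ud (S = 22.75): V_ud = e^(−0.1)·[0.6753·0.0000 + 0.3247·9.0750] = 2.6664
Node dd (S = 12.25): V_dd = e^(−0.1)·[0.6753·9.0750 + 0.3247·16.4250] = 10.3709
Node u (S = 32.5): V_u = e^(−0.1)·[0.6753·0.0000 + 0.3247·2.6664] = 0.7834
Node d (S = 17.5): V_d = e^(−0.1)·[0.6753·2.6664 + 0.3247·10.3709] = 4.6763
Node 0 (S = 25): V_0 = e^(−0.1)·[0.6753·0.7834 + 0.3247·4.6763] = 1.8527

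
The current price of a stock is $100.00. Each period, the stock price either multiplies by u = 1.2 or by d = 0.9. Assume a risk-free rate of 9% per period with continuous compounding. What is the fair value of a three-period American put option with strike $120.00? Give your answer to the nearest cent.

$20.00

Risk-neutral probability p = (e^0.09 − 0.9)/(1.2 − 0.9) = 0.1942/0.3000 = 0.6472
Terminal stock prices: S_uuu = 172.8, S_uud = 129.6, S_udd = 97.2, S_ddd = 72.9
Terminal payoffs (K − S): max(-52.8, 0) = 0, max(-9.6, 0) = 0, max(22.8, 0) = 22.8, max(47.1, 0) = 47.1
Node uu (S = 144): continuation = e^(−0.09)·[0.6472·0.0000 + 0.3528·0.0000] = 0.0000; exercise value = 0.0000 ≤ continuation, so V_uu = 0.0000
Node ud (S = 108): continuation = e^(−0.09)·[0.6472·0.0000 + 0.3528·22.8000] = 7.3505; exercise value = 12.0000 > continuation, so V_ud = 12.0000 (exercise)
Node dd (S = 81): continuation = e^(−0.09)·[0.6472·22.8000 + 0.3528·47.1000] = 28.6717; exercise value = 39.0000 > continuation, so V_dd = 39.0000 (exercise)
Node u (S = 120): continuation = e^(−0.09)·[0.6472·0.0000 + 0.3528·12.0000] = 3.8687; exercise value = 0.0000 ≤ continuation, so V_u = 3.8687
Node d (S = 90): continuation = e^(−0.09)·[0.6472·12.0000 + 0.3528·39.0000] = 19.6717; exercise value = 30.0000 > continuation, so V_d = 30.0000 (exercise)
Node 0 (S = 100): continuation = e^(−0.09)·[0.6472·3.8687 + 0.3528·30.0000] = 11.9602; exercise value = 20.0000 > continuation, so V_0 = 20.0000 (exercise)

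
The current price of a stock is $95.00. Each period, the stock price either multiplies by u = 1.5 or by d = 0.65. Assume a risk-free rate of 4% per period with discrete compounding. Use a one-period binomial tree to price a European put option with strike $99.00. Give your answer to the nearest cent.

$19.38

Risk-neutral probability p = (1 + 0.04 − 0.65)/(1.5 − 0.65) = 0.3900/0.8500 = 0.4588
Terminal stock prices: S_u = 142.5, S_d = 61.75
Terminal payoffs (K − S): max(-43.5, 0) = 0, max(37.25, 0) = 37.25
Node 0 (S = 95): V_0 = 1/1.04·[0.4588·0.0000 + 0.5412·37.2500] = 19.3835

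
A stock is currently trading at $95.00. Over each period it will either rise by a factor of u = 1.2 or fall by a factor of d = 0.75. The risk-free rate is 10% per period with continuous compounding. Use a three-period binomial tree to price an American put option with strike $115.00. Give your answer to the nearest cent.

$20.00

Risk-neutral probability p = (e^0.1 − 0.75)/(1.2 − 0.75) = 0.3552/0.4500 = 0.7893
Terminal stock prices: S_uuu = 164.2, S_uud = 102.6, S_udd = 64.12, S_ddd = 40.08
Terminal payoffs (K − S): max(-49.16, 0) = 0, max(12.4, 0) = 12.4, max(50.88, 0) = 50.88, max(74.92, 0) = 74.92
Node uu (S = 136.8): continuation = e^(−0.1)·[0.7893·0.0000 + 0.2107·12.4000] = 2.3644; exercise value = 0.0000 ≤ continuation, so V_uu = 2.3644
Node ud (S = 85.5): continuation = e^(−0.1)·[0.7893·12.4000 + 0.2107·50.8750] = 18.5563; exercise value = 29.5000 > continuation, so V_ud = 29.5000 (exercise)
Node dd (S = 53.44): continuation = e^(−0.1)·[0.7893·50.8750 + 0.2107·74.9219] = 50.6188; exercise value = 61.5625 > continuation, so V_dd = 61.5625 (exercise)
Node u (S = 114): continuation = e^(−0.1)·[0.7893·2.3644 + 0.2107·29.5000] = 7.3135; exercise value = 1.0000 ≤ continuation, so V_u = 7.3135
Node d (S = 71.25): continuation = e^(−0.1)·[0.7893·29.5000 + 0.2107·61.5625] = 32.8063; exercise value = 43.7500 > continuation, so V_d = 43.7500 (exercise)
Node 0 (S = 95): continuation = e^(−0.1)·[0.7893·7.3135 + 0.2107·43.7500] = 13.5652; exercise value = 20.0000 > continuation, so V_0 = 20.0000 (exercise)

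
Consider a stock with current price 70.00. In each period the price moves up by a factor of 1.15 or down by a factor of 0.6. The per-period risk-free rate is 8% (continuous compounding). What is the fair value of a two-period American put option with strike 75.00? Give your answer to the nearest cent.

6.12

Risk-neutral probability p = (e^0.08 − 0.6)/(1.15 − 0.6) = 0.4833/0.5500 = 0.8787
Terminal stock prices: S_uu = 92.57, S_ud = 48.3, S_dd = 25.2
Terminal payoffs (K − S): max(-17.57, 0) = 0, max(26.7, 0) = 26.7, max(49.8, 0) = 49.8
Node u (S = 80.5): continuation = e^(−0.08)·[0.8787·0.0000 + 0.1213·26.7000] = 2.9896; exercise value = 0.0000 ≤ continuation, so V_u = 2.9896
Node d (S = 42): continuation = e^(−0.08)·[0.8787·26.7000 + 0.1213·49.8000] = 27.2337; exercise value = 33.0000 > continuation, so V_d = 33.0000 (exercise)
Node 0 (S = 70): continuation = e^(−0.08)·[0.8787·2.9896 + 0.1213·33.0000] = 6.1200; exercise value = 5.0000 ≤ continuation, so V_0 = 6.1200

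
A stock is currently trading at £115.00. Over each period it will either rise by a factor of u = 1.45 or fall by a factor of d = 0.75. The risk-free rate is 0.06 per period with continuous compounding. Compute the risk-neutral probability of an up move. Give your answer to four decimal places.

p = 0.4455

Risk-neutral probability p = (e^0.06 − 0.75)/(1.45 − 0.75) = 0.3118/0.7000 = 0.4455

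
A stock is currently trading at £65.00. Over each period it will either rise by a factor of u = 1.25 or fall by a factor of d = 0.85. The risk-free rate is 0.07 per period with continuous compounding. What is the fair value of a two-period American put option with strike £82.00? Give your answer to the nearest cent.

£17.00

Risk-neutral probability p = (e^0.07 − 0.85)/(1.25 − 0.85) = 0.2225/0.4000 = 0.5563
Terminal stock prices: S_uu = 101.6, S_ud = 69.06, S_dd = 46.96
Terminal payoffs (K − S): max(-19.56, 0) = 0, max(12.94, 0) = 12.94, max(35.04, 0) = 35.04
Node u (S = 81.25): continuation = e^(−0.07)·[0.5563·0.0000 + 0.4437·12.9375] = 5.3526; exercise value = 0.7500 ≤ continuation, so V_u = 5.3526
Node d (S = 55.25): continuation = e^(−0.07)·[0.5563·12.9375 + 0.4437·35.0375] = 21.2063; exercise value = 26.7500 > continuation, so V_d = 26.7500 (exercise)
Node 0 (S = 65): continuation = e^(−0.07)·[0.5563·5.3526 + 0.4437·26.7500] = 13.8435; exercise value = 17.0000 > continuation, so V_0 = 17.0000 (exercise)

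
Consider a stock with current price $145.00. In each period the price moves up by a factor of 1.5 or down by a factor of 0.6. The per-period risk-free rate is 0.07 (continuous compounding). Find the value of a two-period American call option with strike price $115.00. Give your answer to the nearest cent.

$57.34

Risk-neutral probability p = (e^0.07 − 0.6)/(1.5 − 0.6) = 0.4725/0.9000 = 0.5250
Terminal stock prices: S_uu = 326.2, S_ud = 130.5, S_dd = 52.2
Terminal payoffs (S − K): max(211.2, 0) = 211.2, max(15.5, 0) = 15.5, max(-62.8, 0) = 0
Node u (S = 217.5): continuation = e^(−0.07)·[0.5250·211.2500 + 0.4750·15.5000] = 110.2747; exercise value = 102.5000 ≤ continuation, so V_u = 110.2747
Node d (S = 87): continuation = e^(−0.07)·[0.5250·15.5000 + 0.4750·0.0000] = 7.5875; exercise value = 0.0000 ≤ continuation, so V_d = 7.5875
Node 0 (S = 145): continuation = e^(−0.07)·[0.5250·110.2747 + 0.4750·7.5875] = 57.3415; exercise value = 30.0000 ≤ continuation, so V_0 = 57.3415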